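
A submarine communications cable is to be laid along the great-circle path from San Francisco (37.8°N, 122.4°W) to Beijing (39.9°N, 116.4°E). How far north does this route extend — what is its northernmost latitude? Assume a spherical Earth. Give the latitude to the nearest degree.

≈ 59°N

The great circle lies in the plane with unit normal n̂ = (p₁ × p₂)/|p₁ × p₂|.
Here n̂_z ≈ -0.520; the vertex latitude is φ_max = arccos|n̂_z| ≈ 58.7°.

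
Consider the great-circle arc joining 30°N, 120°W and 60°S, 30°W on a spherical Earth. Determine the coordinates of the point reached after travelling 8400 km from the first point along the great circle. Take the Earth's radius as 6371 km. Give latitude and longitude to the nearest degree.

Convert each endpoint to a unit vector on the sphere (x = cos φ cos λ, y = cos φ sin λ, z = sin φ).
The central angle between the endpoints is δ = arccos(p₁·p₂) ≈ 2.019 rad (115.7°). The total great-circle distance is δ·R ≈ 2.019 × 6371 ≈ 12861 km, so the target fraction is f = 8400/12861 ≈ 0.653.
Interpolate at f ≈ 0.653 with slerp weights a = sin((1−f)δ)/sin δ ≈ 0.715, b = sin(fδ)/sin δ ≈ 1.074.
p = a·p₁ + b·p₂ ≈ (0.156, -0.805, -0.573); φ = arcsin(p_z) ≈ -34.96°, λ = atan2(p_y, p_x) ≈ -79.05°.

≈ 35°S, 79°W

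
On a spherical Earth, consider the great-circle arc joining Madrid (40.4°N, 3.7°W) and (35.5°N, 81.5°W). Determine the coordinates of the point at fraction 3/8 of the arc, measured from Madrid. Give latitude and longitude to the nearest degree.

≈ (45°N, 34°W)

The haversine formula gives a central angle δ ≈ 1.039 rad (59.5°) between the endpoints.
Interpolate at f = 3/8 with slerp weights a = sin((1−f)δ)/sin δ ≈ 0.702, b = sin(fδ)/sin δ ≈ 0.441.
p = a·p₁ + b·p₂ ≈ (0.586, -0.389, 0.711); φ = arcsin(p_z) ≈ 45.28°, λ = atan2(p_y, p_x) ≈ -33.59°.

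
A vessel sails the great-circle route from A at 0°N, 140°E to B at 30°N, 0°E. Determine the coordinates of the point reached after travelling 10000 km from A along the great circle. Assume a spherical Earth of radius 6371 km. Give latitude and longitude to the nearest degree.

≈ 42°N, 50°E

Convert each endpoint to a unit vector on the sphere (x = cos φ cos λ, y = cos φ sin λ, z = sin φ).
The central angle between the endpoints is δ = arccos(p₁·p₂) ≈ 2.296 rad (131.6°). The total great-circle distance is δ·R ≈ 2.296 × 6371 ≈ 14629 km, so the target fraction is f = 10000/14629 ≈ 0.684.
Interpolate at f ≈ 0.684 with slerp weights a = sin((1−f)δ)/sin δ ≈ 0.888, b = sin(fδ)/sin δ ≈ 1.336.
p = a·p₁ + b·p₂ ≈ (0.477, 0.571, 0.668); φ = arcsin(p_z) ≈ 41.93°, λ = atan2(p_y, p_x) ≈ 50.09°.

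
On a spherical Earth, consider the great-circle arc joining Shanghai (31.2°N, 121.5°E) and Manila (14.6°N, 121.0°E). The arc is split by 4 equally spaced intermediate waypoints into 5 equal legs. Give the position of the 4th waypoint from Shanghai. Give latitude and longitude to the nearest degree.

Convert each endpoint to a unit vector on the sphere (x = cos φ cos λ, y = cos φ sin λ, z = sin φ).
The central angle between the endpoints is δ = arccos(p₁·p₂) ≈ 0.290 rad (16.6°).
Interpolate at f = 4/5 with slerp weights a = sin((1−f)δ)/sin δ ≈ 0.203, b = sin(fδ)/sin δ ≈ 0.804.
p = a·p₁ + b·p₂ ≈ (-0.491, 0.815, 0.308); φ = arcsin(p_z) ≈ 17.92°, λ = atan2(p_y, p_x) ≈ 121.09°.

≈ (18°N, 121°E)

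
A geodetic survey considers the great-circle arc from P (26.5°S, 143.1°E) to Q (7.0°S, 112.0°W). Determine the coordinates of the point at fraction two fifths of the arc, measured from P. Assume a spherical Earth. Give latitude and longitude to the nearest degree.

From cos δ = sin φ₁ sin φ₂ + cos φ₁ cos φ₂ cos Δλ, the central angle is δ ≈ 1.746 rad (100.0°).
Interpolate at f = 2/5 with slerp weights a = sin((1−f)δ)/sin δ ≈ 0.880, b = sin(fδ)/sin δ ≈ 0.653.
p = a·p₁ + b·p₂ ≈ (-0.872, -0.128, -0.472); φ = arcsin(p_z) ≈ -28.17°, λ = atan2(p_y, p_x) ≈ -171.64°.

≈ (28°S, 172°W)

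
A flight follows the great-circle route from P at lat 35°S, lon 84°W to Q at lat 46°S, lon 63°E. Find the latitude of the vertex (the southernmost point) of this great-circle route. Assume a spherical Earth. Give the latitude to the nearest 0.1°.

≈ 71.9°S

The great circle lies in the plane with unit normal n̂ = (p₁ × p₂)/|p₁ × p₂|.
Here n̂_z ≈ +0.311; the vertex latitude is φ_max = arccos|n̂_z| ≈ 71.9°.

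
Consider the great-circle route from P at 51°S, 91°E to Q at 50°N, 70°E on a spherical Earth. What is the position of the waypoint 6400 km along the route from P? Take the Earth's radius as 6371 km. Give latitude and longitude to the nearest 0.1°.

≈ 5.7°N, 79.5°E

Write both endpoints as unit vectors p₁, p₂ with components (cos φ cos λ, cos φ sin λ, sin φ).
The central angle between the endpoints is δ = arccos(p₁·p₂) ≈ 1.790 rad (102.6°). The total great-circle distance is δ·R ≈ 1.790 × 6371 ≈ 11406 km, so the target fraction is f = 6400/11406 ≈ 0.561.
Interpolate at f ≈ 0.561 with slerp weights a = sin((1−f)δ)/sin δ ≈ 0.725, b = sin(fδ)/sin δ ≈ 0.865.
p = a·p₁ + b·p₂ ≈ (0.182, 0.978, 0.099); φ = arcsin(p_z) ≈ 5.69°, λ = atan2(p_y, p_x) ≈ 79.45°.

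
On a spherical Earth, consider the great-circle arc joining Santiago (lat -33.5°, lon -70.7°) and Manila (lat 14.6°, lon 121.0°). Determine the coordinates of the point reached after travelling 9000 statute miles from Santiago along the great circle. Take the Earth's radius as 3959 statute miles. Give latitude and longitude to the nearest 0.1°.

Write both endpoints as unit vectors p₁, p₂ with components (cos φ cos λ, cos φ sin λ, sin φ).
The central angle between the endpoints is δ = arccos(p₁·p₂) ≈ 2.763 rad (158.3°). The total great-circle distance is δ·R ≈ 2.763 × 3959 ≈ 10940 mi, so the target fraction is f = 9000/10940 ≈ 0.823.
Interpolate at f ≈ 0.823 with slerp weights a = sin((1−f)δ)/sin δ ≈ 1.275, b = sin(fδ)/sin δ ≈ 2.067.
p = a·p₁ + b·p₂ ≈ (-0.679, 0.711, -0.183); φ = arcsin(p_z) ≈ -10.52°, λ = atan2(p_y, p_x) ≈ 133.66°.

≈ lat -10.5°, lon 133.7°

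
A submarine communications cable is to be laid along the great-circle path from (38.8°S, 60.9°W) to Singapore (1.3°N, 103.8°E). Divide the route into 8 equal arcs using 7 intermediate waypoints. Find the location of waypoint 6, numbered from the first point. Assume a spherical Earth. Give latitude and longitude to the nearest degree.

Convert each endpoint to a unit vector on the sphere (x = cos φ cos λ, y = cos φ sin λ, z = sin φ).
The central angle between the endpoints is δ = arccos(p₁·p₂) ≈ 2.443 rad (140.0°).
Interpolate at f = 6/8 with slerp weights a = sin((1−f)δ)/sin δ ≈ 0.892, b = sin(fδ)/sin δ ≈ 1.502.
p = a·p₁ + b·p₂ ≈ (-0.020, 0.851, -0.525); φ = arcsin(p_z) ≈ -31.64°, λ = atan2(p_y, p_x) ≈ 91.36°.

≈ (32°S, 91°E)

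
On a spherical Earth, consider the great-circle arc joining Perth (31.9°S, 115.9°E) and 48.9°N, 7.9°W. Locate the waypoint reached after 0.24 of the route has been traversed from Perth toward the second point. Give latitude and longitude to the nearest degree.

≈ 9°S, 91°E

The haversine formula gives a central angle δ ≈ 2.358 rad (135.1°) between the endpoints.
Interpolate at f = 0.24 with slerp weights a = sin((1−f)δ)/sin δ ≈ 1.383, b = sin(fδ)/sin δ ≈ 0.760.
p = a·p₁ + b·p₂ ≈ (-0.018, 0.987, -0.158); φ = arcsin(p_z) ≈ -9.08°, λ = atan2(p_y, p_x) ≈ 91.03°.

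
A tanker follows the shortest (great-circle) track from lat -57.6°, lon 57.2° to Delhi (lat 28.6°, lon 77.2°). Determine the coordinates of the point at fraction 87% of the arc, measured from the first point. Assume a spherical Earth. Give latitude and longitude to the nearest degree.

≈ lat 17°, lon 75°

Write both endpoints as unit vectors p₁, p₂ with components (cos φ cos λ, cos φ sin λ, sin φ).
The central angle between the endpoints is δ = arccos(p₁·p₂) ≈ 1.533 rad (87.8°).
Interpolate at f = 0.87 with slerp weights a = sin((1−f)δ)/sin δ ≈ 0.198, b = sin(fδ)/sin δ ≈ 0.973.
p = a·p₁ + b·p₂ ≈ (0.247, 0.922, 0.298); φ = arcsin(p_z) ≈ 17.36°, λ = atan2(p_y, p_x) ≈ 75.02°.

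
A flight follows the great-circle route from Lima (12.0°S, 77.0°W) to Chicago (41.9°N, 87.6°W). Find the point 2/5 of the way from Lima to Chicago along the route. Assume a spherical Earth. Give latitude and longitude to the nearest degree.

≈ 10°N, 81°W

Convert each endpoint to a unit vector on the sphere (x = cos φ cos λ, y = cos φ sin λ, z = sin φ).
The central angle between the endpoints is δ = arccos(p₁·p₂) ≈ 0.956 rad (54.8°).
Interpolate at f = 2/5 with slerp weights a = sin((1−f)δ)/sin δ ≈ 0.664, b = sin(fδ)/sin δ ≈ 0.457.
p = a·p₁ + b·p₂ ≈ (0.160, -0.973, 0.167); φ = arcsin(p_z) ≈ 9.61°, λ = atan2(p_y, p_x) ≈ -80.64°.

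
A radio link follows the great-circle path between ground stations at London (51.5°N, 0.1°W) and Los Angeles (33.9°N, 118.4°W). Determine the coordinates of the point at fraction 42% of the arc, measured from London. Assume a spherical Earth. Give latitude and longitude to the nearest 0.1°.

From cos δ = sin φ₁ sin φ₂ + cos φ₁ cos φ₂ cos Δλ, the central angle is δ ≈ 1.378 rad (79.0°).
Interpolate at f = 0.42 with slerp weights a = sin((1−f)δ)/sin δ ≈ 0.730, b = sin(fδ)/sin δ ≈ 0.557.
p = a·p₁ + b·p₂ ≈ (0.235, -0.408, 0.882); φ = arcsin(p_z) ≈ 61.94°, λ = atan2(p_y, p_x) ≈ -60.08°.

≈ 61.9°N, 60.1°W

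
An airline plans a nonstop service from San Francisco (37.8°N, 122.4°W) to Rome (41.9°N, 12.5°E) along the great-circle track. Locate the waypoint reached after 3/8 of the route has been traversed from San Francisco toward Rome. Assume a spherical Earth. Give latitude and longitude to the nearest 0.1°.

≈ 62.0°N, 83.6°W

Convert each endpoint to a unit vector on the sphere (x = cos φ cos λ, y = cos φ sin λ, z = sin φ).
The central angle between the endpoints is δ = arccos(p₁·p₂) ≈ 1.577 rad (90.3°).
Interpolate at f = 3/8 with slerp weights a = sin((1−f)δ)/sin δ ≈ 0.833, b = sin(fδ)/sin δ ≈ 0.557.
p = a·p₁ + b·p₂ ≈ (0.052, -0.466, 0.883); φ = arcsin(p_z) ≈ 62.02°, λ = atan2(p_y, p_x) ≈ -83.62°.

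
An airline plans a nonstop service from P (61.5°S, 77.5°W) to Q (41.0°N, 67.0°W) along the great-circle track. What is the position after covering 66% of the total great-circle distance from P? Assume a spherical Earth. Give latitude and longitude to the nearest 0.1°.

Convert each endpoint to a unit vector on the sphere (x = cos φ cos λ, y = cos φ sin λ, z = sin φ).
The central angle between the endpoints is δ = arccos(p₁·p₂) ≈ 1.795 rad (102.9°).
Interpolate at f = 0.66 with slerp weights a = sin((1−f)δ)/sin δ ≈ 0.588, b = sin(fδ)/sin δ ≈ 0.950.
p = a·p₁ + b·p₂ ≈ (0.341, -0.934, 0.107); φ = arcsin(p_z) ≈ 6.13°, λ = atan2(p_y, p_x) ≈ -69.95°.

≈ (6.1°N, 69.9°W)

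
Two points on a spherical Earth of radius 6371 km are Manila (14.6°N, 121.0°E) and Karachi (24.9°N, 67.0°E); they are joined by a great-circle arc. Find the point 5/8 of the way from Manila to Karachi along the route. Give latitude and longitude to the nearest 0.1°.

≈ (23.2°N, 88.1°E)

Convert each endpoint to a unit vector on the sphere (x = cos φ cos λ, y = cos φ sin λ, z = sin φ).
The central angle between the endpoints is δ = arccos(p₁·p₂) ≈ 0.899 rad (51.5°).
Interpolate at f = 5/8 with slerp weights a = sin((1−f)δ)/sin δ ≈ 0.423, b = sin(fδ)/sin δ ≈ 0.681.
p = a·p₁ + b·p₂ ≈ (0.031, 0.919, 0.393); φ = arcsin(p_z) ≈ 23.15°, λ = atan2(p_y, p_x) ≈ 88.09°.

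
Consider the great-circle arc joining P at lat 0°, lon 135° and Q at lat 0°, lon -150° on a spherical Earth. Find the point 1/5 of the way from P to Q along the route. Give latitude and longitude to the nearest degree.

≈ lat 0°, lon 150°

Write both endpoints as unit vectors p₁, p₂ with components (cos φ cos λ, cos φ sin λ, sin φ).
The central angle between the endpoints is δ = arccos(p₁·p₂) ≈ 1.309 rad (75.0°).
Interpolate at f = 1/5 with slerp weights a = sin((1−f)δ)/sin δ ≈ 0.897, b = sin(fδ)/sin δ ≈ 0.268.
p = a·p₁ + b·p₂ ≈ (-0.866, 0.500, 0.000); φ = arcsin(p_z) ≈ 0.00°, λ = atan2(p_y, p_x) ≈ 150.00°.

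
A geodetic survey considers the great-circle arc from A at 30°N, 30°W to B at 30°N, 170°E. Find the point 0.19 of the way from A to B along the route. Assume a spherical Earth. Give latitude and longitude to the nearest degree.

Convert each endpoint to a unit vector on the sphere (x = cos φ cos λ, y = cos φ sin λ, z = sin φ).
The central angle between the endpoints is δ = arccos(p₁·p₂) ≈ 2.043 rad (117.1°).
Interpolate at f = 0.19 with slerp weights a = sin((1−f)δ)/sin δ ≈ 1.119, b = sin(fδ)/sin δ ≈ 0.425.
p = a·p₁ + b·p₂ ≈ (0.477, -0.421, 0.772); φ = arcsin(p_z) ≈ 50.53°, λ = atan2(p_y, p_x) ≈ -41.42°.

≈ 51°N, 41°W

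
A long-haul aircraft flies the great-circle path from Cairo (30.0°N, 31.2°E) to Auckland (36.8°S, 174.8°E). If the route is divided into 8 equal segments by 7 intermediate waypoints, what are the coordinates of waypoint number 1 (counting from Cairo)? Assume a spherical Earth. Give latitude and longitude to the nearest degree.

Convert each endpoint to a unit vector on the sphere (x = cos φ cos λ, y = cos φ sin λ, z = sin φ).
The central angle between the endpoints is δ = arccos(p₁·p₂) ≈ 2.602 rad (149.1°).
Interpolate at f = 1/8 with slerp weights a = sin((1−f)δ)/sin δ ≈ 1.480, b = sin(fδ)/sin δ ≈ 0.621.
p = a·p₁ + b·p₂ ≈ (0.601, 0.709, 0.368); φ = arcsin(p_z) ≈ 21.60°, λ = atan2(p_y, p_x) ≈ 49.71°.

≈ 22°N, 50°E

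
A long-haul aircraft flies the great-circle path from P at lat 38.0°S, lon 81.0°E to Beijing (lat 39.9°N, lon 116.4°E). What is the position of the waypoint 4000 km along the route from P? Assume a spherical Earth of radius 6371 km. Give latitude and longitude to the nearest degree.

From cos δ = sin φ₁ sin φ₂ + cos φ₁ cos φ₂ cos Δλ, the central angle is δ ≈ 1.473 rad (84.4°). The total great-circle distance is δ·R ≈ 1.473 × 6371 ≈ 9383 km, so the target fraction is f = 4000/9383 ≈ 0.426.
Interpolate at f ≈ 0.426 with slerp weights a = sin((1−f)δ)/sin δ ≈ 0.752, b = sin(fδ)/sin δ ≈ 0.590.
p = a·p₁ + b·p₂ ≈ (-0.109, 0.991, -0.084); φ = arcsin(p_z) ≈ -4.82°, λ = atan2(p_y, p_x) ≈ 96.26°.

≈ lat 5°S, lon 96°E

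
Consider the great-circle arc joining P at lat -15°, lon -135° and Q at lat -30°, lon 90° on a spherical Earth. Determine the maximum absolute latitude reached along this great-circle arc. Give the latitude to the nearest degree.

≈ -48°

The great circle lies in the plane with unit normal n̂ = (p₁ × p₂)/|p₁ × p₂|.
Here n̂_z ≈ -0.667; the vertex latitude is φ_max = arccos|n̂_z| ≈ 48.2°.
Check via Clairaut: cos φ_max = |cos φ₁| · sin C = cos(15.0°)·sin(136.3°) ≈ 0.667, again giving ≈ 48.2°.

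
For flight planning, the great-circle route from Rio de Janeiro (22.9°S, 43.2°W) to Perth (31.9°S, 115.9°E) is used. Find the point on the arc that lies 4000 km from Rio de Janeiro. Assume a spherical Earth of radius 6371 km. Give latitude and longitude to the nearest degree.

Convert each endpoint to a unit vector on the sphere (x = cos φ cos λ, y = cos φ sin λ, z = sin φ).
The central angle between the endpoints is δ = arccos(p₁·p₂) ≈ 2.123 rad (121.7°). The total great-circle distance is δ·R ≈ 2.123 × 6371 ≈ 13529 km, so the target fraction is f = 4000/13529 ≈ 0.296.
Interpolate at f ≈ 0.296 with slerp weights a = sin((1−f)δ)/sin δ ≈ 1.172, b = sin(fδ)/sin δ ≈ 0.690.
p = a·p₁ + b·p₂ ≈ (0.531, -0.212, -0.821); φ = arcsin(p_z) ≈ -55.15°, λ = atan2(p_y, p_x) ≈ -21.75°.

≈ 55°S, 22°W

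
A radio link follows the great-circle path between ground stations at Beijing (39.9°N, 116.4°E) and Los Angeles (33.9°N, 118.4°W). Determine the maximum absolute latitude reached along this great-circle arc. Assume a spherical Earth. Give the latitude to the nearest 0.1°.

The great circle lies in the plane with unit normal n̂ = (p₁ × p₂)/|p₁ × p₂|.
Here n̂_z ≈ +0.520; the vertex latitude is φ_max = arccos|n̂_z| ≈ 58.6°.
Check via Clairaut: cos φ_max = |cos φ₁| · sin C = cos(39.9°)·sin(42.7°) ≈ 0.520, again giving ≈ 58.6°.

≈ 58.6°N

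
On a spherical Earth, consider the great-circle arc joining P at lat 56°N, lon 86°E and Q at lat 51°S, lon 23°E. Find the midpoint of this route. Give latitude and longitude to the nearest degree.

≈ lat 3°N, lon 52°E

Write both endpoints as unit vectors p₁, p₂ with components (cos φ cos λ, cos φ sin λ, sin φ).
The central angle between the endpoints is δ = arccos(p₁·p₂) ≈ 2.077 rad (119.0°).
Interpolate at f = 1/2 with slerp weights a = sin((1−f)δ)/sin δ ≈ 0.985, b = sin(fδ)/sin δ ≈ 0.985.
p = a·p₁ + b·p₂ ≈ (0.609, 0.792, 0.051); φ = arcsin(p_z) ≈ 2.93°, λ = atan2(p_y, p_x) ≈ 52.43°.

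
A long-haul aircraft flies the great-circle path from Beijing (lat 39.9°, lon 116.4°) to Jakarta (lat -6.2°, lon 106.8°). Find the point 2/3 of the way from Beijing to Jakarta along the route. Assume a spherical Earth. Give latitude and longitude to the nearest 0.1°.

≈ lat 9.2°, lon 109.5°

Write both endpoints as unit vectors p₁, p₂ with components (cos φ cos λ, cos φ sin λ, sin φ).
The central angle between the endpoints is δ = arccos(p₁·p₂) ≈ 0.819 rad (46.9°).
Interpolate at f = 2/3 with slerp weights a = sin((1−f)δ)/sin δ ≈ 0.369, b = sin(fδ)/sin δ ≈ 0.711.
p = a·p₁ + b·p₂ ≈ (-0.330, 0.930, 0.160); φ = arcsin(p_z) ≈ 9.21°, λ = atan2(p_y, p_x) ≈ 109.54°.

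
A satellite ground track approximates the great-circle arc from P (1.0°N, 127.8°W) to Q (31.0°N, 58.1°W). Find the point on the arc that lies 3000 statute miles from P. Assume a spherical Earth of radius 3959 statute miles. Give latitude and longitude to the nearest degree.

From cos δ = sin φ₁ sin φ₂ + cos φ₁ cos φ₂ cos Δλ, the central angle is δ ≈ 1.259 rad (72.2°). The total great-circle distance is δ·R ≈ 1.259 × 3959 ≈ 4986 mi, so the target fraction is f = 3000/4986 ≈ 0.602.
Interpolate at f ≈ 0.602 with slerp weights a = sin((1−f)δ)/sin δ ≈ 0.505, b = sin(fδ)/sin δ ≈ 0.722.
p = a·p₁ + b·p₂ ≈ (0.017, -0.925, 0.381); φ = arcsin(p_z) ≈ 22.38°, λ = atan2(p_y, p_x) ≈ -88.92°.

≈ (22°N, 89°W)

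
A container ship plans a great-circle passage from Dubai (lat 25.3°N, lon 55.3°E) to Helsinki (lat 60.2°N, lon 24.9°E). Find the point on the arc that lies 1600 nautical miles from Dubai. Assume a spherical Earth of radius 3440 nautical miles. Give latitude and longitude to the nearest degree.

≈ lat 49°N, lon 40°E

Convert each endpoint to a unit vector on the sphere (x = cos φ cos λ, y = cos φ sin λ, z = sin φ).
The central angle between the endpoints is δ = arccos(p₁·p₂) ≈ 0.710 rad (40.7°). The total great-circle distance is δ·R ≈ 0.710 × 3440 ≈ 2442 nmi, so the target fraction is f = 1600/2442 ≈ 0.655.
Interpolate at f ≈ 0.655 with slerp weights a = sin((1−f)δ)/sin δ ≈ 0.372, b = sin(fδ)/sin δ ≈ 0.688.
p = a·p₁ + b·p₂ ≈ (0.502, 0.420, 0.756); φ = arcsin(p_z) ≈ 49.12°, λ = atan2(p_y, p_x) ≈ 39.97°.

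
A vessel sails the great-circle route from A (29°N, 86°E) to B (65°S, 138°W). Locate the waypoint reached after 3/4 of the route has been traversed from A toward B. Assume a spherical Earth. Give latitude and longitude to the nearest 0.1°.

Write both endpoints as unit vectors p₁, p₂ with components (cos φ cos λ, cos φ sin λ, sin φ).
The central angle between the endpoints is δ = arccos(p₁·p₂) ≈ 2.354 rad (134.9°).
Interpolate at f = 3/4 with slerp weights a = sin((1−f)δ)/sin δ ≈ 0.783, b = sin(fδ)/sin δ ≈ 1.384.
p = a·p₁ + b·p₂ ≈ (-0.387, 0.292, -0.875); φ = arcsin(p_z) ≈ -61.02°, λ = atan2(p_y, p_x) ≈ 142.99°.

≈ (61.0°S, 143.0°E)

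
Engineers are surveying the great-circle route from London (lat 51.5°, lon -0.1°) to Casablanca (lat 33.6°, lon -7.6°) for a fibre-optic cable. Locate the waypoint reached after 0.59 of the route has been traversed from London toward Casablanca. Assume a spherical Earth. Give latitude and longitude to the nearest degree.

Write both endpoints as unit vectors p₁, p₂ with components (cos φ cos λ, cos φ sin λ, sin φ).
The central angle between the endpoints is δ = arccos(p₁·p₂) ≈ 0.327 rad (18.7°).
Interpolate at f = 0.59 with slerp weights a = sin((1−f)δ)/sin δ ≈ 0.416, b = sin(fδ)/sin δ ≈ 0.597.
p = a·p₁ + b·p₂ ≈ (0.752, -0.066, 0.656); φ = arcsin(p_z) ≈ 40.99°, λ = atan2(p_y, p_x) ≈ -5.03°.

≈ lat 41°, lon -5°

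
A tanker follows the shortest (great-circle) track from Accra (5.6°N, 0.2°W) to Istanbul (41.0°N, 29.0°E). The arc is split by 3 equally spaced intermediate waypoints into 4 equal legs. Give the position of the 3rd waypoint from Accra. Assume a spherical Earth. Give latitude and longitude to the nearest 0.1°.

≈ 32.8°N, 19.9°E

Convert each endpoint to a unit vector on the sphere (x = cos φ cos λ, y = cos φ sin λ, z = sin φ).
The central angle between the endpoints is δ = arccos(p₁·p₂) ≈ 0.767 rad (44.0°).
Interpolate at f = 3/4 with slerp weights a = sin((1−f)δ)/sin δ ≈ 0.275, b = sin(fδ)/sin δ ≈ 0.784.
p = a·p₁ + b·p₂ ≈ (0.791, 0.286, 0.541); φ = arcsin(p_z) ≈ 32.76°, λ = atan2(p_y, p_x) ≈ 19.88°.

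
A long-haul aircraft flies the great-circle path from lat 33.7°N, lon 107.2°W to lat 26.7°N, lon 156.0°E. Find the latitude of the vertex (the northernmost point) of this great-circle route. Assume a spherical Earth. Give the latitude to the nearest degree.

The great circle lies in the plane with unit normal n̂ = (p₁ × p₂)/|p₁ × p₂|.
Here n̂_z ≈ -0.748; the vertex latitude is φ_max = arccos|n̂_z| ≈ 41.6°.
Check via Clairaut: cos φ_max = |cos φ₁| · sin C = cos(33.7°)·sin(64.0°) ≈ 0.748, again giving ≈ 41.6°.

≈ 42°N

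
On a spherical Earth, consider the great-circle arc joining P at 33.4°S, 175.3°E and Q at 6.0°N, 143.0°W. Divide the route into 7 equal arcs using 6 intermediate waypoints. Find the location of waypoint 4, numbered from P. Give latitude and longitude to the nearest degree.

≈ 12°S, 159°W

Write both endpoints as unit vectors p₁, p₂ with components (cos φ cos λ, cos φ sin λ, sin φ).
The central angle between the endpoints is δ = arccos(p₁·p₂) ≈ 0.974 rad (55.8°).
Interpolate at f = 4/7 with slerp weights a = sin((1−f)δ)/sin δ ≈ 0.490, b = sin(fδ)/sin δ ≈ 0.639.
p = a·p₁ + b·p₂ ≈ (-0.915, -0.349, -0.203); φ = arcsin(p_z) ≈ -11.71°, λ = atan2(p_y, p_x) ≈ -159.14°.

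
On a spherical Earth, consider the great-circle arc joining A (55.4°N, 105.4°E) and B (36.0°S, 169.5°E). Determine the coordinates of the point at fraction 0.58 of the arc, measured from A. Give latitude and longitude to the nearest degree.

≈ (4°N, 147°E)

From cos δ = sin φ₁ sin φ₂ + cos φ₁ cos φ₂ cos Δλ, the central angle is δ ≈ 1.858 rad (106.4°).
Interpolate at f = 0.58 with slerp weights a = sin((1−f)δ)/sin δ ≈ 0.734, b = sin(fδ)/sin δ ≈ 0.918.
p = a·p₁ + b·p₂ ≈ (-0.841, 0.537, 0.064); φ = arcsin(p_z) ≈ 3.67°, λ = atan2(p_y, p_x) ≈ 147.45°.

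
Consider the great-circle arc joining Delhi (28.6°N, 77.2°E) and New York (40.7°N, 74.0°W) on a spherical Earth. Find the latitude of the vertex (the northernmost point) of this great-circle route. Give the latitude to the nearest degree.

≈ 71°N

The great circle lies in the plane with unit normal n̂ = (p₁ × p₂)/|p₁ × p₂|.
Here n̂_z ≈ -0.333; the vertex latitude is φ_max = arccos|n̂_z| ≈ 70.5°.
Check via Clairaut: cos φ_max = |cos φ₁| · sin C = cos(28.6°)·sin(22.3°) ≈ 0.333, again giving ≈ 70.5°.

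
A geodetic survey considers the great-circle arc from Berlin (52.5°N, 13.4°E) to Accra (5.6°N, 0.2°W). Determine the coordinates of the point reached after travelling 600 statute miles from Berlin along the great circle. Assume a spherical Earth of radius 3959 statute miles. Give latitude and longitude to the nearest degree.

≈ (44°N, 10°E)

From cos δ = sin φ₁ sin φ₂ + cos φ₁ cos φ₂ cos Δλ, the central angle is δ ≈ 0.842 rad (48.2°). The total great-circle distance is δ·R ≈ 0.842 × 3959 ≈ 3332 mi, so the target fraction is f = 600/3332 ≈ 0.180.
Interpolate at f ≈ 0.180 with slerp weights a = sin((1−f)δ)/sin δ ≈ 0.854, b = sin(fδ)/sin δ ≈ 0.202.
p = a·p₁ + b·p₂ ≈ (0.707, 0.120, 0.697); φ = arcsin(p_z) ≈ 44.19°, λ = atan2(p_y, p_x) ≈ 9.61°.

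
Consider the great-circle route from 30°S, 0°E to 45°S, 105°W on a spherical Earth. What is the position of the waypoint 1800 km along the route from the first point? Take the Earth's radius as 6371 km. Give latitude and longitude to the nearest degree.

Write both endpoints as unit vectors p₁, p₂ with components (cos φ cos λ, cos φ sin λ, sin φ).
The central angle between the endpoints is δ = arccos(p₁·p₂) ≈ 1.374 rad (78.8°). The total great-circle distance is δ·R ≈ 1.374 × 6371 ≈ 8757 km, so the target fraction is f = 1800/8757 ≈ 0.206.
Interpolate at f ≈ 0.206 with slerp weights a = sin((1−f)δ)/sin δ ≈ 0.905, b = sin(fδ)/sin δ ≈ 0.284.
p = a·p₁ + b·p₂ ≈ (0.732, -0.194, -0.653); φ = arcsin(p_z) ≈ -40.80°, λ = atan2(p_y, p_x) ≈ -14.86°.

≈ 41°S, 15°W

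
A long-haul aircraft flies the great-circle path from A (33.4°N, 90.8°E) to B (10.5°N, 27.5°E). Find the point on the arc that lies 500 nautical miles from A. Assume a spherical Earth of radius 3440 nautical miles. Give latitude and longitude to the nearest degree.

The haversine formula gives a central angle δ ≈ 1.082 rad (62.0°) between the endpoints. The total great-circle distance is δ·R ≈ 1.082 × 3440 ≈ 3724 nmi, so the target fraction is f = 500/3724 ≈ 0.134.
Interpolate at f ≈ 0.134 with slerp weights a = sin((1−f)δ)/sin δ ≈ 0.913, b = sin(fδ)/sin δ ≈ 0.164.
p = a·p₁ + b·p₂ ≈ (0.132, 0.836, 0.532); φ = arcsin(p_z) ≈ 32.15°, λ = atan2(p_y, p_x) ≈ 81.00°.

≈ (32°N, 81°E)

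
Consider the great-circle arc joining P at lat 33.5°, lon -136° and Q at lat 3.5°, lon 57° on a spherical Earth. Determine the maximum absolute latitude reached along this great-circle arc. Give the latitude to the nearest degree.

The great circle lies in the plane with unit normal n̂ = (p₁ × p₂)/|p₁ × p₂|.
Here n̂_z ≈ -0.298; the vertex latitude is φ_max = arccos|n̂_z| ≈ 72.7°.
Check via Clairaut: cos φ_max = |cos φ₁| · sin C = cos(33.5°)·sin(20.9°) ≈ 0.298, again giving ≈ 72.7°.

≈ 73°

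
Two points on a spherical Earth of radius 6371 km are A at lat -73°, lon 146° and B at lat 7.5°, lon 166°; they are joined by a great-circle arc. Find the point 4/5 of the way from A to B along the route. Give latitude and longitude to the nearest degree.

Write both endpoints as unit vectors p₁, p₂ with components (cos φ cos λ, cos φ sin λ, sin φ).
The central angle between the endpoints is δ = arccos(p₁·p₂) ≈ 1.423 rad (81.5°).
Interpolate at f = 4/5 with slerp weights a = sin((1−f)δ)/sin δ ≈ 0.284, b = sin(fδ)/sin δ ≈ 0.918.
p = a·p₁ + b·p₂ ≈ (-0.952, 0.267, -0.152); φ = arcsin(p_z) ≈ -8.72°, λ = atan2(p_y, p_x) ≈ 164.35°.

≈ lat -9°, lon 164°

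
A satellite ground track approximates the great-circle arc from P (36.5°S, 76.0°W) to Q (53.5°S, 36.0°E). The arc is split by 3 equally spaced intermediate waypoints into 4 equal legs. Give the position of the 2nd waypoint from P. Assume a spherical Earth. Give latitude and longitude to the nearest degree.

Convert each endpoint to a unit vector on the sphere (x = cos φ cos λ, y = cos φ sin λ, z = sin φ).
The central angle between the endpoints is δ = arccos(p₁·p₂) ≈ 1.267 rad (72.6°).
Interpolate at f = 2/4 with slerp weights a = sin((1−f)δ)/sin δ ≈ 0.620, b = sin(fδ)/sin δ ≈ 0.620.
p = a·p₁ + b·p₂ ≈ (0.419, -0.267, -0.868); φ = arcsin(p_z) ≈ -60.20°, λ = atan2(p_y, p_x) ≈ -32.49°.

≈ (60°S, 32°W)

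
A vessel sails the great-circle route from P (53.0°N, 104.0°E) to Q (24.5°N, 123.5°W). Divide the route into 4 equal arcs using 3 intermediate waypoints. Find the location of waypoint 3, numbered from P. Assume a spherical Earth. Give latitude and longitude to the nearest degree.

The haversine formula gives a central angle δ ≈ 1.610 rad (92.2°) between the endpoints.
Interpolate at f = 3/4 with slerp weights a = sin((1−f)δ)/sin δ ≈ 0.392, b = sin(fδ)/sin δ ≈ 0.935.
p = a·p₁ + b·p₂ ≈ (-0.527, -0.481, 0.701); φ = arcsin(p_z) ≈ 44.50°, λ = atan2(p_y, p_x) ≈ -137.61°.

≈ (44°N, 138°W)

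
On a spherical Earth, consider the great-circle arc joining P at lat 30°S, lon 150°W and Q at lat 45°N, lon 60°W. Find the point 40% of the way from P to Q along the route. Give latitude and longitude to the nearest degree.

Convert each endpoint to a unit vector on the sphere (x = cos φ cos λ, y = cos φ sin λ, z = sin φ).
The central angle between the endpoints is δ = arccos(p₁·p₂) ≈ 1.932 rad (110.7°).
Interpolate at f = 0.40 with slerp weights a = sin((1−f)δ)/sin δ ≈ 0.980, b = sin(fδ)/sin δ ≈ 0.746.
p = a·p₁ + b·p₂ ≈ (-0.471, -0.881, 0.038); φ = arcsin(p_z) ≈ 2.17°, λ = atan2(p_y, p_x) ≈ -118.12°.

≈ lat 2°N, lon 118°W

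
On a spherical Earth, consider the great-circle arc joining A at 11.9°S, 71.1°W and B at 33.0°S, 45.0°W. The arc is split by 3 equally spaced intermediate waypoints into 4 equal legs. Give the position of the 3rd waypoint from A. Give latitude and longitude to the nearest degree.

≈ 28°S, 52°W

From cos δ = sin φ₁ sin φ₂ + cos φ₁ cos φ₂ cos Δλ, the central angle is δ ≈ 0.556 rad (31.9°).
Interpolate at f = 3/4 with slerp weights a = sin((1−f)δ)/sin δ ≈ 0.263, b = sin(fδ)/sin δ ≈ 0.767.
p = a·p₁ + b·p₂ ≈ (0.538, -0.698, -0.472); φ = arcsin(p_z) ≈ -28.17°, λ = atan2(p_y, p_x) ≈ -52.37°.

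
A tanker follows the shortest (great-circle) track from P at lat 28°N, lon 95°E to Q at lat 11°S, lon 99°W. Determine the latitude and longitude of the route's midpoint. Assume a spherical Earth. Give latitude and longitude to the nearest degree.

Write both endpoints as unit vectors p₁, p₂ with components (cos φ cos λ, cos φ sin λ, sin φ).
The central angle between the endpoints is δ = arccos(p₁·p₂) ≈ 2.767 rad (158.5°).
Interpolate at f = 1/2 with slerp weights a = sin((1−f)δ)/sin δ ≈ 2.683, b = sin(fδ)/sin δ ≈ 2.683.
p = a·p₁ + b·p₂ ≈ (-0.619, -0.241, 0.748); φ = arcsin(p_z) ≈ 48.40°, λ = atan2(p_y, p_x) ≈ -158.68°.

≈ lat 48°N, lon 159°W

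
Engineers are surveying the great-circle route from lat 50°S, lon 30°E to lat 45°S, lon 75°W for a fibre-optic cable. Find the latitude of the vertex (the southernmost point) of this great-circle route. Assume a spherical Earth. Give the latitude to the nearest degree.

≈ 61°S

The great circle lies in the plane with unit normal n̂ = (p₁ × p₂)/|p₁ × p₂|.
Here n̂_z ≈ -0.485; the vertex latitude is φ_max = arccos|n̂_z| ≈ 61.0°.
Check via Clairaut: cos φ_max = |cos φ₁| · sin C = cos(50.0°)·sin(131.0°) ≈ 0.485, again giving ≈ 61.0°.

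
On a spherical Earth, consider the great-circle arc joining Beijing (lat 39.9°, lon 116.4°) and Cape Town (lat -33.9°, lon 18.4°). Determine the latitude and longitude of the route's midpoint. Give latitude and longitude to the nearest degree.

≈ lat 5°, lon 65°

Convert each endpoint to a unit vector on the sphere (x = cos φ cos λ, y = cos φ sin λ, z = sin φ).
The central angle between the endpoints is δ = arccos(p₁·p₂) ≈ 2.034 rad (116.5°).
Interpolate at f = 1/2 with slerp weights a = sin((1−f)δ)/sin δ ≈ 0.950, b = sin(fδ)/sin δ ≈ 0.950.
p = a·p₁ + b·p₂ ≈ (0.424, 0.902, 0.080); φ = arcsin(p_z) ≈ 4.56°, λ = atan2(p_y, p_x) ≈ 64.81°.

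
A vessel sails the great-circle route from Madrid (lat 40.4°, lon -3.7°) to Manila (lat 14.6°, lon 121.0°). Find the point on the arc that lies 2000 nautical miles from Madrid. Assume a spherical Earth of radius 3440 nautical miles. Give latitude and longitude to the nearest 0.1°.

≈ lat 51.2°, lon 42.4°

Convert each endpoint to a unit vector on the sphere (x = cos φ cos λ, y = cos φ sin λ, z = sin φ).
The central angle between the endpoints is δ = arccos(p₁·p₂) ≈ 1.830 rad (104.8°). The total great-circle distance is δ·R ≈ 1.830 × 3440 ≈ 6295 nmi, so the target fraction is f = 2000/6295 ≈ 0.318.
Interpolate at f ≈ 0.318 with slerp weights a = sin((1−f)δ)/sin δ ≈ 0.981, b = sin(fδ)/sin δ ≈ 0.568.
p = a·p₁ + b·p₂ ≈ (0.463, 0.423, 0.779); φ = arcsin(p_z) ≈ 51.18°, λ = atan2(p_y, p_x) ≈ 42.45°.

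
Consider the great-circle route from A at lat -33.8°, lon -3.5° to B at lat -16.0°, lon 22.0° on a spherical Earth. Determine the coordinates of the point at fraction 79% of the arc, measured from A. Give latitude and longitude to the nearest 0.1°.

≈ lat -20.1°, lon 17.2°

Write both endpoints as unit vectors p₁, p₂ with components (cos φ cos λ, cos φ sin λ, sin φ).
The central angle between the endpoints is δ = arccos(p₁·p₂) ≈ 0.507 rad (29.0°).
Interpolate at f = 0.79 with slerp weights a = sin((1−f)δ)/sin δ ≈ 0.219, b = sin(fδ)/sin δ ≈ 0.803.
p = a·p₁ + b·p₂ ≈ (0.897, 0.278, -0.343); φ = arcsin(p_z) ≈ -20.06°, λ = atan2(p_y, p_x) ≈ 17.22°.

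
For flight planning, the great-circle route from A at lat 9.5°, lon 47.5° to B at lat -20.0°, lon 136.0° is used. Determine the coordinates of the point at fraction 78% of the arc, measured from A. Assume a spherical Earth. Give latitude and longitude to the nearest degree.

≈ lat -16°, lon 115°

Write both endpoints as unit vectors p₁, p₂ with components (cos φ cos λ, cos φ sin λ, sin φ).
The central angle between the endpoints is δ = arccos(p₁·p₂) ≈ 1.603 rad (91.8°).
Interpolate at f = 0.78 with slerp weights a = sin((1−f)δ)/sin δ ≈ 0.346, b = sin(fδ)/sin δ ≈ 0.950.
p = a·p₁ + b·p₂ ≈ (-0.412, 0.871, -0.268); φ = arcsin(p_z) ≈ -15.53°, λ = atan2(p_y, p_x) ≈ 115.29°.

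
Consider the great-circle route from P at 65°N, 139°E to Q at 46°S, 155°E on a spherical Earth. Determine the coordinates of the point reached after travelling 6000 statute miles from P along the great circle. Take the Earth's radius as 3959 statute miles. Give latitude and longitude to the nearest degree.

Convert each endpoint to a unit vector on the sphere (x = cos φ cos λ, y = cos φ sin λ, z = sin φ).
The central angle between the endpoints is δ = arccos(p₁·p₂) ≈ 1.950 rad (111.7°). The total great-circle distance is δ·R ≈ 1.950 × 3959 ≈ 7718 mi, so the target fraction is f = 6000/7718 ≈ 0.777.
Interpolate at f ≈ 0.777 with slerp weights a = sin((1−f)δ)/sin δ ≈ 0.453, b = sin(fδ)/sin δ ≈ 1.075.
p = a·p₁ + b·p₂ ≈ (-0.821, 0.441, -0.363); φ = arcsin(p_z) ≈ -21.28°, λ = atan2(p_y, p_x) ≈ 151.76°.

≈ 21°S, 152°E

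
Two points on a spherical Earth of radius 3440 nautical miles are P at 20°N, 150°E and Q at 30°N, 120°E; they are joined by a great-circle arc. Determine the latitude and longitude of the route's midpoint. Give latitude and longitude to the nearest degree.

Write both endpoints as unit vectors p₁, p₂ with components (cos φ cos λ, cos φ sin λ, sin φ).
The central angle between the endpoints is δ = arccos(p₁·p₂) ≈ 0.504 rad (28.9°).
Interpolate at f = 1/2 with slerp weights a = sin((1−f)δ)/sin δ ≈ 0.516, b = sin(fδ)/sin δ ≈ 0.516.
p = a·p₁ + b·p₂ ≈ (-0.644, 0.630, 0.435); φ = arcsin(p_z) ≈ 25.77°, λ = atan2(p_y, p_x) ≈ 135.63°.

≈ 26°N, 136°E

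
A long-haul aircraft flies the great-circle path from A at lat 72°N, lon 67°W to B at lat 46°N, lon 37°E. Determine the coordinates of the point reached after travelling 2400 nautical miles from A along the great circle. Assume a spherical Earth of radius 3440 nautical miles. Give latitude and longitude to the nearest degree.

Convert each endpoint to a unit vector on the sphere (x = cos φ cos λ, y = cos φ sin λ, z = sin φ).
The central angle between the endpoints is δ = arccos(p₁·p₂) ≈ 0.886 rad (50.8°). The total great-circle distance is δ·R ≈ 0.886 × 3440 ≈ 3049 nmi, so the target fraction is f = 2400/3049 ≈ 0.787.
Interpolate at f ≈ 0.787 with slerp weights a = sin((1−f)δ)/sin δ ≈ 0.242, b = sin(fδ)/sin δ ≈ 0.829.
p = a·p₁ + b·p₂ ≈ (0.489, 0.278, 0.827); φ = arcsin(p_z) ≈ 55.77°, λ = atan2(p_y, p_x) ≈ 29.59°.

≈ lat 56°N, lon 30°E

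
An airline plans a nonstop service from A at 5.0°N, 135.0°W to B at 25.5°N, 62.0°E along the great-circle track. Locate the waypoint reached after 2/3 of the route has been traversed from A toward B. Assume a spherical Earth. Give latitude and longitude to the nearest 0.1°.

≈ 60.0°N, 111.9°E

From cos δ = sin φ₁ sin φ₂ + cos φ₁ cos φ₂ cos Δλ, the central angle is δ ≈ 2.536 rad (145.3°).
Interpolate at f = 2/3 with slerp weights a = sin((1−f)δ)/sin δ ≈ 1.315, b = sin(fδ)/sin δ ≈ 1.745.
p = a·p₁ + b·p₂ ≈ (-0.187, 0.464, 0.866); φ = arcsin(p_z) ≈ 59.97°, λ = atan2(p_y, p_x) ≈ 111.94°.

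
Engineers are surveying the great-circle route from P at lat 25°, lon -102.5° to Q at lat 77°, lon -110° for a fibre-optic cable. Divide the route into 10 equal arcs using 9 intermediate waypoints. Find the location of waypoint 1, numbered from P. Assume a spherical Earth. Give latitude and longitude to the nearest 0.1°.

Convert each endpoint to a unit vector on the sphere (x = cos φ cos λ, y = cos φ sin λ, z = sin φ).
The central angle between the endpoints is δ = arccos(p₁·p₂) ≈ 0.910 rad (52.1°).
Interpolate at f = 1/10 with slerp weights a = sin((1−f)δ)/sin δ ≈ 0.925, b = sin(fδ)/sin δ ≈ 0.115.
p = a·p₁ + b·p₂ ≈ (-0.190, -0.843, 0.503); φ = arcsin(p_z) ≈ 30.21°, λ = atan2(p_y, p_x) ≈ -102.72°.

≈ lat 30.2°, lon -102.7°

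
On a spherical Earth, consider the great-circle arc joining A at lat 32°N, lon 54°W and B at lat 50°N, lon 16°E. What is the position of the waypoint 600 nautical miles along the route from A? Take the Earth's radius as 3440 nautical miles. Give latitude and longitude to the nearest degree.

≈ lat 38°N, lon 44°W

Convert each endpoint to a unit vector on the sphere (x = cos φ cos λ, y = cos φ sin λ, z = sin φ).
The central angle between the endpoints is δ = arccos(p₁·p₂) ≈ 0.937 rad (53.7°). The total great-circle distance is δ·R ≈ 0.937 × 3440 ≈ 3223 nmi, so the target fraction is f = 600/3223 ≈ 0.186.
Interpolate at f ≈ 0.186 with slerp weights a = sin((1−f)δ)/sin δ ≈ 0.857, b = sin(fδ)/sin δ ≈ 0.215.
p = a·p₁ + b·p₂ ≈ (0.560, -0.550, 0.619); φ = arcsin(p_z) ≈ 38.26°, λ = atan2(p_y, p_x) ≈ -44.46°.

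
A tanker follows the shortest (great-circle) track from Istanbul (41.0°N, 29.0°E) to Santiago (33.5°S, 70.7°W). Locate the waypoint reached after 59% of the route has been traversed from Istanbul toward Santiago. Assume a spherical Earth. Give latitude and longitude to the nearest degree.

Write both endpoints as unit vectors p₁, p₂ with components (cos φ cos λ, cos φ sin λ, sin φ).
The central angle between the endpoints is δ = arccos(p₁·p₂) ≈ 2.058 rad (117.9°).
Interpolate at f = 0.59 with slerp weights a = sin((1−f)δ)/sin δ ≈ 0.846, b = sin(fδ)/sin δ ≈ 1.060.
p = a·p₁ + b·p₂ ≈ (0.850, -0.525, -0.031); φ = arcsin(p_z) ≈ -1.75°, λ = atan2(p_y, p_x) ≈ -31.70°.

≈ (2°S, 32°W)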